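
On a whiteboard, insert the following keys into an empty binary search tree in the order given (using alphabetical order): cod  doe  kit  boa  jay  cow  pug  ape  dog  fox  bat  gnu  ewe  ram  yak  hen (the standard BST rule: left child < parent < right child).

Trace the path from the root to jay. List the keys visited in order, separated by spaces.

cod doe kit jay

Insert cod: tree is empty, so cod becomes the root.
Insert doe: doe > cod → go right. Place as right child of cod.
Insert kit: kit > cod → go right; kit > doe → go right. Place as right child of doe.
Insert boa: boa < cod → go left. Place as left child of cod.
Insert jay: jay > cod → go right; jay > doe → go right; jay < kit → go left. Place as left child of kit.
Insert cow: cow > cod → go right; cow < doe → go left. Place as left child of doe.
Insert pug: pug > cod → go right; pug > doe → go right; pug > kit → go right. Place as right child of kit.
Insert ape: ape < cod → go left; ape < boa → go left. Place as left child of boa.
Insert dog: dog > cod → go right; dog > doe → go right; dog < kit → go left; dog < jay → go left. Place as left child of jay.
Insert fox: fox > cod → go right; fox > doe → go right; fox < kit → go left; fox < jay → go left; fox > dog → go right. Place as right child of dog.
Insert bat: bat < cod → go left; bat < boa → go left; bat > ape → go right. Place as right child of ape.
Insert gnu: gnu > cod → go right; gnu > doe → go right; gnu < kit → go left; gnu < jay → go left; gnu > dog → go right; gnu > fox → go right. Place as right child of fox.
Insert ewe: ewe > cod → go right; ewe > doe → go right; ewe < kit → go left; ewe < jay → go left; ewe > dog → go right; ewe < fox → go left. Place as left child of fox.
Insert ram: ram > cod → go right; ram > doe → go right; ram > kit → go right; ram > pug → go right. Place as right child of pug.
Insert yak: yak > cod → go right; yak > doe → go right; yak > kit → go right; yak > pug → go right; yak > ram → go right. Place as right child of ram.
Insert hen: hen > cod → go right; hen > doe → go right; hen < kit → go left; hen < jay → go left; hen > dog → go right; hen > fox → go right; hen > gnu → go right. Place as right child of gnu.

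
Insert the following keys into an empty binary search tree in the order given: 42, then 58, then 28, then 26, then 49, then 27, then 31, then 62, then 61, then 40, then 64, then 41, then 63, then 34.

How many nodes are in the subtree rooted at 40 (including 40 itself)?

3

42: root
58: right child of 42 (depth 1)
28: left child of 42 (depth 1)
26: left child of 28 (depth 2)
49: left child of 58 (depth 2)
27: right child of 26 (depth 3)
31: right child of 28 (depth 2)
62: right child of 58 (depth 2)
61: left child of 62 (depth 3)
40: right child of 31 (depth 3)
64: right child of 62 (depth 3)
41: right child of 40 (depth 4)
63: left child of 64 (depth 4)
34: left child of 40 (depth 4)

Subtree rooted at 40 contains: 40, 34, 41 — 3 nodes.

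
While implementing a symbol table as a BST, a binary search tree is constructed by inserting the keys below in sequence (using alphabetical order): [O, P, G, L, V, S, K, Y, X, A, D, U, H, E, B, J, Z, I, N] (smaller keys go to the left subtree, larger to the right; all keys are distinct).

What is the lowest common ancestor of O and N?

O

Resulting structure (node: left, right):
  O: L=G, R=P
  P: L=–, R=V
  G: L=A, R=L
  L: L=K, R=N
  V: L=S, R=Y
  S: L=–, R=U
  K: L=H, R=–
  Y: L=X, R=Z
  X: L=–, R=–
  A: L=–, R=D
  D: L=B, R=E
  U: L=–, R=–
  H: L=–, R=J
  E: L=–, R=–
  B: L=–, R=–
  J: L=I, R=–
  Z: L=–, R=–
  I: L=–, R=–
  N: L=–, R=–

Path to O: O
Path to N: O → G → L → N
O lies on both paths and is an ancestor of the other node.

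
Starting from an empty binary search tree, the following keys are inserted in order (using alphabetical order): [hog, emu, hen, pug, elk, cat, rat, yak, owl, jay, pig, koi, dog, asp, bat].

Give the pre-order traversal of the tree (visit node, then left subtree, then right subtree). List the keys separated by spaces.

Resulting structure (node: left, right):
  hog: L=emu, R=pug
  emu: L=elk, R=hen
  hen: L=–, R=–
  pug: L=owl, R=rat
  elk: L=cat, R=–
  cat: L=asp, R=dog
  rat: L=–, R=yak
  yak: L=–, R=–
  owl: L=jay, R=pig
  jay: L=–, R=koi
  pig: L=–, R=–
  koi: L=–, R=–
  dog: L=–, R=–
  asp: L=–, R=bat
  bat: L=–, R=–

hog emu elk cat asp bat dog hen pug owl jay koi pig rat yak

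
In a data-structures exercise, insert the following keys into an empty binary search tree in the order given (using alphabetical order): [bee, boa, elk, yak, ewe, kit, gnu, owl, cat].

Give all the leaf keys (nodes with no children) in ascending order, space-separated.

bee: root
boa: right child of bee (depth 1)
elk: right child of boa (depth 2)
yak: right child of elk (depth 3)
ewe: left child of yak (depth 4)
kit: right child of ewe (depth 5)
gnu: left child of kit (depth 6)
owl: right child of kit (depth 6)
cat: left child of elk (depth 3)

cat gnu owl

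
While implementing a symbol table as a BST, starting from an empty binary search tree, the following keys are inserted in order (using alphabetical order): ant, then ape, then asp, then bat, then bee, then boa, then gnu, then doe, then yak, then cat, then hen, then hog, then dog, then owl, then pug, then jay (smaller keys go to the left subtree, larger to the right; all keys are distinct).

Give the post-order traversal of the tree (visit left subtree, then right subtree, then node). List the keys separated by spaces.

Insert ant: tree is empty, so ant becomes the root.
Insert ape: ape > ant → go right. Place as right child of ant.
Insert asp: asp > ant → go right; asp > ape → go right. Place as right child of ape.
Insert bat: bat > ant → go right; bat > ape → go right; bat > asp → go right. Place as right child of asp.
Insert bee: bee > ant → go right; bee > ape → go right; bee > asp → go right; bee > bat → go right. Place as right child of bat.
Insert boa: boa > ant → go right; boa > ape → go right; boa > asp → go right; boa > bat → go right; boa > bee → go right. Place as right child of bee.
Insert gnu: gnu > ant → go right; gnu > ape → go right; gnu > asp → go right; gnu > bat → go right; gnu > bee → go right; gnu > boa → go right. Place as right child of boa.
Insert doe: doe > ant → go right; doe > ape → go right; doe > asp → go right; doe > bat → go right; doe > bee → go right; doe > boa → go right; doe < gnu → go left. Place as left child of gnu.
Insert yak: yak > ant → go right; yak > ape → go right; yak > asp → go right; yak > bat → go right; yak > bee → go right; yak > boa → go right; yak > gnu → go right. Place as right child of gnu.
Insert cat: cat > ant → go right; cat > ape → go right; cat > asp → go right; cat > bat → go right; cat > bee → go right; cat > boa → go right; cat < gnu → go left; cat < doe → go left. Place as left child of doe.
Insert hen: hen > ant → go right; hen > ape → go right; hen > asp → go right; hen > bat → go right; hen > bee → go right; hen > boa → go right; hen > gnu → go right; hen < yak → go left. Place as left child of yak.
Insert hog: hog > ant → go right; hog > ape → go right; hog > asp → go right; hog > bat → go right; hog > bee → go right; hog > boa → go right; hog > gnu → go right; hog < yak → go left; hog > hen → go right. Place as right child of hen.
Insert dog: dog > ant → go right; dog > ape → go right; dog > asp → go right; dog > bat → go right; dog > bee → go right; dog > boa → go right; dog < gnu → go left; dog > doe → go right. Place as right child of doe.
Insert owl: owl > ant → go right; owl > ape → go right; owl > asp → go right; owl > bat → go right; owl > bee → go right; owl > boa → go right; owl > gnu → go right; owl < yak → go left; owl > hen → go right; owl > hog → go right. Place as right child of hog.
Insert pug: pug > ant → go right; pug > ape → go right; pug > asp → go right; pug > bat → go right; pug > bee → go right; pug > boa → go right; pug > gnu → go right; pug < yak → go left; pug > hen → go right; pug > hog → go right; pug > owl → go right. Place as right child of owl.
Insert jay: jay > ant → go right; jay > ape → go right; jay > asp → go right; jay > bat → go right; jay > bee → go right; jay > boa → go right; jay > gnu → go right; jay < yak → go left; jay > hen → go right; jay > hog → go right; jay < owl → go left. Place as left child of owl.

cat dog doe jay pug owl hog hen yak gnu boa bee bat asp ape ant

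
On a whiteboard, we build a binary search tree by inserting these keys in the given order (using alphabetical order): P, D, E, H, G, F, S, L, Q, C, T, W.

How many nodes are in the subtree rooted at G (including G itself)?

P: root
D: left child of P (depth 1)
E: right child of D (depth 2)
H: right child of E (depth 3)
G: left child of H (depth 4)
F: left child of G (depth 5)
S: right child of P (depth 1)
L: right child of H (depth 4)
Q: left child of S (depth 2)
C: left child of D (depth 2)
T: right child of S (depth 2)
W: right child of T (depth 3)

Subtree rooted at G contains: G, F — 2 nodes.

2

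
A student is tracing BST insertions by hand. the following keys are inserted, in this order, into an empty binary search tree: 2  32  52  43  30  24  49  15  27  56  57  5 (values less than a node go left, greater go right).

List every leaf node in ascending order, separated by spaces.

Insert 2: tree is empty, so 2 becomes the root.
Insert 32: 32 > 2 → go right. Place as right child of 2.
Insert 52: 52 > 2 → go right; 52 > 32 → go right. Place as right child of 32.
Insert 43: 43 > 2 → go right; 43 > 32 → go right; 43 < 52 → go left. Place as left child of 52.
Insert 30: 30 > 2 → go right; 30 < 32 → go left. Place as left child of 32.
Insert 24: 24 > 2 → go right; 24 < 32 → go left; 24 < 30 → go left. Place as left child of 30.
Insert 49: 49 > 2 → go right; 49 > 32 → go right; 49 < 52 → go left; 49 > 43 → go right. Place as right child of 43.
Insert 15: 15 > 2 → go right; 15 < 32 → go left; 15 < 30 → go left; 15 < 24 → go left. Place as left child of 24.
Insert 27: 27 > 2 → go right; 27 < 32 → go left; 27 < 30 → go left; 27 > 24 → go right. Place as right child of 24.
Insert 56: 56 > 2 → go right; 56 > 32 → go right; 56 > 52 → go right. Place as right child of 52.
Insert 57: 57 > 2 → go right; 57 > 32 → go right; 57 > 52 → go right; 57 > 56 → go right. Place as right child of 56.
Insert 5: 5 > 2 → go right; 5 < 32 → go left; 5 < 30 → go left; 5 < 24 → go left; 5 < 15 → go left. Place as left child of 15.

5 27 49 57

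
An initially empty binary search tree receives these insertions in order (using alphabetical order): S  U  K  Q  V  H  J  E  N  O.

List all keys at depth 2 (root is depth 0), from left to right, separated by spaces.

S: root
U: right child of S (depth 1)
K: left child of S (depth 1)
Q: right child of K (depth 2)
V: right child of U (depth 2)
H: left child of K (depth 2)
J: right child of H (depth 3)
E: left child of H (depth 3)
N: left child of Q (depth 3)
O: right child of N (depth 4)

H Q V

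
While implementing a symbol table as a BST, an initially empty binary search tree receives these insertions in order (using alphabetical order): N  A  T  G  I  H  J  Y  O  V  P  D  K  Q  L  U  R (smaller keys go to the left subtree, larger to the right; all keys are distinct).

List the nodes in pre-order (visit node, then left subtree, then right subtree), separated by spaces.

Resulting structure (node: left, right):
  N: L=A, R=T
  A: L=–, R=G
  T: L=O, R=Y
  G: L=D, R=I
  I: L=H, R=J
  H: L=–, R=–
  J: L=–, R=K
  Y: L=V, R=–
  O: L=–, R=P
  V: L=U, R=–
  P: L=–, R=Q
  D: L=–, R=–
  K: L=–, R=L
  Q: L=–, R=R
  L: L=–, R=–
  U: L=–, R=–
  R: L=–, R=–

N A G D I H J K L T O P Q R Y V U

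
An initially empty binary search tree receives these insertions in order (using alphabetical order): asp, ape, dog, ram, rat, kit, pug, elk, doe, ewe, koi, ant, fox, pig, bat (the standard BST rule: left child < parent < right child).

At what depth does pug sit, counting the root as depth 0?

4

Resulting structure (node: left, right):
  asp: L=ape, R=dog
  ape: L=ant, R=–
  dog: L=doe, R=ram
  ram: L=kit, R=rat
  rat: L=–, R=–
  kit: L=elk, R=pug
  pug: L=koi, R=–
  elk: L=–, R=ewe
  doe: L=bat, R=–
  ewe: L=–, R=fox
  koi: L=–, R=pig
  ant: L=–, R=–
  fox: L=–, R=–
  pig: L=–, R=–
  bat: L=–, R=–

Path to pug: asp → dog → ram → kit → pug, which is 4 edges.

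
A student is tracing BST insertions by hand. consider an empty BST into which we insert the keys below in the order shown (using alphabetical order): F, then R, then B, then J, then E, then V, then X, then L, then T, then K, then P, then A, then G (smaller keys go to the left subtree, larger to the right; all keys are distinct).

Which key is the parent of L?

F: root
R: right child of F (depth 1)
B: left child of F (depth 1)
J: left child of R (depth 2)
E: right child of B (depth 2)
V: right child of R (depth 2)
X: right child of V (depth 3)
L: right child of J (depth 3)
T: left child of V (depth 3)
K: left child of L (depth 4)
P: right child of L (depth 4)
A: left child of B (depth 2)
G: left child of J (depth 3)

J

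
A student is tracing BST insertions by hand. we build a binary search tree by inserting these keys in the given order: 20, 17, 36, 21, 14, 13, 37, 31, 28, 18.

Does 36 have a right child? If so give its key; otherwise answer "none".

20: root
17: left child of 20 (depth 1)
36: right child of 20 (depth 1)
21: left child of 36 (depth 2)
14: left child of 17 (depth 2)
13: left child of 14 (depth 3)
37: right child of 36 (depth 2)
31: right child of 21 (depth 3)
28: left child of 31 (depth 4)
18: right child of 17 (depth 2)

37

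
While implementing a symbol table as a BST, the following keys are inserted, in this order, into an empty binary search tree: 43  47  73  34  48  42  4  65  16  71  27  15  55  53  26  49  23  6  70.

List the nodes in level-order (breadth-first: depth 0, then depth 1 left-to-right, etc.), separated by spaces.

Insert 43: tree is empty, so 43 becomes the root.
Insert 47: 47 > 43 → go right. Place as right child of 43.
Insert 73: 73 > 43 → go right; 73 > 47 → go right. Place as right child of 47.
Insert 34: 34 < 43 → go left. Place as left child of 43.
Insert 48: 48 > 43 → go right; 48 > 47 → go right; 48 < 73 → go left. Place as left child of 73.
Insert 42: 42 < 43 → go left; 42 > 34 → go right. Place as right child of 34.
Insert 4: 4 < 43 → go left; 4 < 34 → go left. Place as left child of 34.
Insert 65: 65 > 43 → go right; 65 > 47 → go right; 65 < 73 → go left; 65 > 48 → go right. Place as right child of 48.
Insert 16: 16 < 43 → go left; 16 < 34 → go left; 16 > 4 → go right. Place as right child of 4.
Insert 71: 71 > 43 → go right; 71 > 47 → go right; 71 < 73 → go left; 71 > 48 → go right; 71 > 65 → go right. Place as right child of 65.
Insert 27: 27 < 43 → go left; 27 < 34 → go left; 27 > 4 → go right; 27 > 16 → go right. Place as right child of 16.
Insert 15: 15 < 43 → go left; 15 < 34 → go left; 15 > 4 → go right; 15 < 16 → go left. Place as left child of 16.
Insert 55: 55 > 43 → go right; 55 > 47 → go right; 55 < 73 → go left; 55 > 48 → go right; 55 < 65 → go left. Place as left child of 65.
Insert 53: 53 > 43 → go right; 53 > 47 → go right; 53 < 73 → go left; 53 > 48 → go right; 53 < 65 → go left; 53 < 55 → go left. Place as left child of 55.
Insert 26: 26 < 43 → go left; 26 < 34 → go left; 26 > 4 → go right; 26 > 16 → go right; 26 < 27 → go left. Place as left child of 27.
Insert 49: 49 > 43 → go right; 49 > 47 → go right; 49 < 73 → go left; 49 > 48 → go right; 49 < 65 → go left; 49 < 55 → go left; 49 < 53 → go left. Place as left child of 53.
Insert 23: 23 < 43 → go left; 23 < 34 → go left; 23 > 4 → go right; 23 > 16 → go right; 23 < 27 → go left; 23 < 26 → go left. Place as left child of 26.
Insert 6: 6 < 43 → go left; 6 < 34 → go left; 6 > 4 → go right; 6 < 16 → go left; 6 < 15 → go left. Place as left child of 15.
Insert 70: 70 > 43 → go right; 70 > 47 → go right; 70 < 73 → go left; 70 > 48 → go right; 70 > 65 → go right; 70 < 71 → go left. Place as left child of 71.

43 34 47 4 42 73 16 48 15 27 65 6 26 55 71 23 53 70 49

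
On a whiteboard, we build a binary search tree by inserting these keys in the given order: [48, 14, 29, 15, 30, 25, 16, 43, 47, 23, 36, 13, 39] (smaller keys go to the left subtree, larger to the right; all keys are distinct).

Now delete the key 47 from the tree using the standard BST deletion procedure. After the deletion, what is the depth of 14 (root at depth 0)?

Insert 48: tree is empty, so 48 becomes the root.
Insert 14: 14 < 48 → go left. Place as left child of 48.
Insert 29: 29 < 48 → go left; 29 > 14 → go right. Place as right child of 14.
Insert 15: 15 < 48 → go left; 15 > 14 → go right; 15 < 29 → go left. Place as left child of 29.
Insert 30: 30 < 48 → go left; 30 > 14 → go right; 30 > 29 → go right. Place as right child of 29.
Insert 25: 25 < 48 → go left; 25 > 14 → go right; 25 < 29 → go left; 25 > 15 → go right. Place as right child of 15.
Insert 16: 16 < 48 → go left; 16 > 14 → go right; 16 < 29 → go left; 16 > 15 → go right; 16 < 25 → go left. Place as left child of 25.
Insert 43: 43 < 48 → go left; 43 > 14 → go right; 43 > 29 → go right; 43 > 30 → go right. Place as right child of 30.
Insert 47: 47 < 48 → go left; 47 > 14 → go right; 47 > 29 → go right; 47 > 30 → go right; 47 > 43 → go right. Place as right child of 43.
Insert 23: 23 < 48 → go left; 23 > 14 → go right; 23 < 29 → go left; 23 > 15 → go right; 23 < 25 → go left; 23 > 16 → go right. Place as right child of 16.
Insert 36: 36 < 48 → go left; 36 > 14 → go right; 36 > 29 → go right; 36 > 30 → go right; 36 < 43 → go left. Place as left child of 43.
Insert 13: 13 < 48 → go left; 13 < 14 → go left. Place as left child of 14.
Insert 39: 39 < 48 → go left; 39 > 14 → go right; 39 > 29 → go right; 39 > 30 → go right; 39 < 43 → go left; 39 > 36 → go right. Place as right child of 36.

Delete 47 (at most one child — splice it out).
After deletion, path to 14: 48 → 14.

1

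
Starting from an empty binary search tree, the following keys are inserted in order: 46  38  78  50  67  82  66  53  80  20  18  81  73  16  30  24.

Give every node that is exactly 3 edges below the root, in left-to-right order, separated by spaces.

46: root
38: left child of 46 (depth 1)
78: right child of 46 (depth 1)
50: left child of 78 (depth 2)
67: right child of 50 (depth 3)
82: right child of 78 (depth 2)
66: left child of 67 (depth 4)
53: left child of 66 (depth 5)
80: left child of 82 (depth 3)
20: left child of 38 (depth 2)
18: left child of 20 (depth 3)
81: right child of 80 (depth 4)
73: right child of 67 (depth 4)
16: left child of 18 (depth 4)
30: right child of 20 (depth 3)
24: left child of 30 (depth 4)

18 30 67 80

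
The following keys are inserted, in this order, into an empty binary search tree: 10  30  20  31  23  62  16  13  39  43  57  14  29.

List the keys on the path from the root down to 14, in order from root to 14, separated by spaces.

10 30 20 16 13 14

10: root
30: right child of 10 (depth 1)
20: left child of 30 (depth 2)
31: right child of 30 (depth 2)
23: right child of 20 (depth 3)
62: right child of 31 (depth 3)
16: left child of 20 (depth 3)
13: left child of 16 (depth 4)
39: left child of 62 (depth 4)
43: right child of 39 (depth 5)
57: right child of 43 (depth 6)
14: right child of 13 (depth 5)
29: right child of 23 (depth 4)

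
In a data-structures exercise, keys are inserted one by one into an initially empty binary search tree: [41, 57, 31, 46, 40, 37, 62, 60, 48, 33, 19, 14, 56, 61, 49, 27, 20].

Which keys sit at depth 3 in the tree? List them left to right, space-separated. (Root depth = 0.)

Insert 41: tree is empty, so 41 becomes the root.
Insert 57: 57 > 41 → go right. Place as right child of 41.
Insert 31: 31 < 41 → go left. Place as left child of 41.
Insert 46: 46 > 41 → go right; 46 < 57 → go left. Place as left child of 57.
Insert 40: 40 < 41 → go left; 40 > 31 → go right. Place as right child of 31.
Insert 37: 37 < 41 → go left; 37 > 31 → go right; 37 < 40 → go left. Place as left child of 40.
Insert 62: 62 > 41 → go right; 62 > 57 → go right. Place as right child of 57.
Insert 60: 60 > 41 → go right; 60 > 57 → go right; 60 < 62 → go left. Place as left child of 62.
Insert 48: 48 > 41 → go right; 48 < 57 → go left; 48 > 46 → go right. Place as right child of 46.
Insert 33: 33 < 41 → go left; 33 > 31 → go right; 33 < 40 → go left; 33 < 37 → go left. Place as left child of 37.
Insert 19: 19 < 41 → go left; 19 < 31 → go left. Place as left child of 31.
Insert 14: 14 < 41 → go left; 14 < 31 → go left; 14 < 19 → go left. Place as left child of 19.
Insert 56: 56 > 41 → go right; 56 < 57 → go left; 56 > 46 → go right; 56 > 48 → go right. Place as right child of 48.
Insert 61: 61 > 41 → go right; 61 > 57 → go right; 61 < 62 → go left; 61 > 60 → go right. Place as right child of 60.
Insert 49: 49 > 41 → go right; 49 < 57 → go left; 49 > 46 → go right; 49 > 48 → go right; 49 < 56 → go left. Place as left child of 56.
Insert 27: 27 < 41 → go left; 27 < 31 → go left; 27 > 19 → go right. Place as right child of 19.
Insert 20: 20 < 41 → go left; 20 < 31 → go left; 20 > 19 → go right; 20 < 27 → go left. Place as left child of 27.

14 27 37 48 60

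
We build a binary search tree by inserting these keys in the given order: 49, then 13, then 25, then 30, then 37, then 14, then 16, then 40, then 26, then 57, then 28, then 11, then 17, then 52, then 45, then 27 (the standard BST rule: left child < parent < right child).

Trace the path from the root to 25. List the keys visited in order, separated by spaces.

Insert 49: tree is empty, so 49 becomes the root.
Insert 13: 13 < 49 → go left. Place as left child of 49.
Insert 25: 25 < 49 → go left; 25 > 13 → go right. Place as right child of 13.
Insert 30: 30 < 49 → go left; 30 > 13 → go right; 30 > 25 → go right. Place as right child of 25.
Insert 37: 37 < 49 → go left; 37 > 13 → go right; 37 > 25 → go right; 37 > 30 → go right. Place as right child of 30.
Insert 14: 14 < 49 → go left; 14 > 13 → go right; 14 < 25 → go left. Place as left child of 25.
Insert 16: 16 < 49 → go left; 16 > 13 → go right; 16 < 25 → go left; 16 > 14 → go right. Place as right child of 14.
Insert 40: 40 < 49 → go left; 40 > 13 → go right; 40 > 25 → go right; 40 > 30 → go right; 40 > 37 → go right. Place as right child of 37.
Insert 26: 26 < 49 → go left; 26 > 13 → go right; 26 > 25 → go right; 26 < 30 → go left. Place as left child of 30.
Insert 57: 57 > 49 → go right. Place as right child of 49.
Insert 28: 28 < 49 → go left; 28 > 13 → go right; 28 > 25 → go right; 28 < 30 → go left; 28 > 26 → go right. Place as right child of 26.
Insert 11: 11 < 49 → go left; 11 < 13 → go left. Place as left child of 13.
Insert 17: 17 < 49 → go left; 17 > 13 → go right; 17 < 25 → go left; 17 > 14 → go right; 17 > 16 → go right. Place as right child of 16.
Insert 52: 52 > 49 → go right; 52 < 57 → go left. Place as left child of 57.
Insert 45: 45 < 49 → go left; 45 > 13 → go right; 45 > 25 → go right; 45 > 30 → go right; 45 > 37 → go right; 45 > 40 → go right. Place as right child of 40.
Insert 27: 27 < 49 → go left; 27 > 13 → go right; 27 > 25 → go right; 27 < 30 → go left; 27 > 26 → go right; 27 < 28 → go left. Place as left child of 28.

49 13 25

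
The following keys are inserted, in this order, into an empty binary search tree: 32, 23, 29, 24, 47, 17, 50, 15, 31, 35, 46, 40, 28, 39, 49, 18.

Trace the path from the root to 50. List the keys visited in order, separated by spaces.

32 47 50

32: root
23: left child of 32 (depth 1)
29: right child of 23 (depth 2)
24: left child of 29 (depth 3)
47: right child of 32 (depth 1)
17: left child of 23 (depth 2)
50: right child of 47 (depth 2)
15: left child of 17 (depth 3)
31: right child of 29 (depth 3)
35: left child of 47 (depth 2)
46: right child of 35 (depth 3)
40: left child of 46 (depth 4)
28: right child of 24 (depth 4)
39: left child of 40 (depth 5)
49: left child of 50 (depth 3)
18: right child of 17 (depth 3)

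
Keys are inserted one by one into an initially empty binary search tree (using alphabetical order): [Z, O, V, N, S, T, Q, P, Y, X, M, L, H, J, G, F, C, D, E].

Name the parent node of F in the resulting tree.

Z: root
O: left child of Z (depth 1)
V: right child of O (depth 2)
N: left child of O (depth 2)
S: left child of V (depth 3)
T: right child of S (depth 4)
Q: left child of S (depth 4)
P: left child of Q (depth 5)
Y: right child of V (depth 3)
X: left child of Y (depth 4)
M: left child of N (depth 3)
L: left child of M (depth 4)
H: left child of L (depth 5)
J: right child of H (depth 6)
G: left child of H (depth 6)
F: left child of G (depth 7)
C: left child of F (depth 8)
D: right child of C (depth 9)
E: right child of D (depth 10)

G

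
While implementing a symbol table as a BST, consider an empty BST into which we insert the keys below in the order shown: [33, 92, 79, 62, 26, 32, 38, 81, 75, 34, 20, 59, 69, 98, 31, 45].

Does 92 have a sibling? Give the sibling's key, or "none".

26

Insert 33: tree is empty, so 33 becomes the root.
Insert 92: 92 > 33 → go right. Place as right child of 33.
Insert 79: 79 > 33 → go right; 79 < 92 → go left. Place as left child of 92.
Insert 62: 62 > 33 → go right; 62 < 92 → go left; 62 < 79 → go left. Place as left child of 79.
Insert 26: 26 < 33 → go left. Place as left child of 33.
Insert 32: 32 < 33 → go left; 32 > 26 → go right. Place as right child of 26.
Insert 38: 38 > 33 → go right; 38 < 92 → go left; 38 < 79 → go left; 38 < 62 → go left. Place as left child of 62.
Insert 81: 81 > 33 → go right; 81 < 92 → go left; 81 > 79 → go right. Place as right child of 79.
Insert 75: 75 > 33 → go right; 75 < 92 → go left; 75 < 79 → go left; 75 > 62 → go right. Place as right child of 62.
Insert 34: 34 > 33 → go right; 34 < 92 → go left; 34 < 79 → go left; 34 < 62 → go left; 34 < 38 → go left. Place as left child of 38.
Insert 20: 20 < 33 → go left; 20 < 26 → go left. Place as left child of 26.
Insert 59: 59 > 33 → go right; 59 < 92 → go left; 59 < 79 → go left; 59 < 62 → go left; 59 > 38 → go right. Place as right child of 38.
Insert 69: 69 > 33 → go right; 69 < 92 → go left; 69 < 79 → go left; 69 > 62 → go right; 69 < 75 → go left. Place as left child of 75.
Insert 98: 98 > 33 → go right; 98 > 92 → go right. Place as right child of 92.
Insert 31: 31 < 33 → go left; 31 > 26 → go right; 31 < 32 → go left. Place as left child of 32.
Insert 45: 45 > 33 → go right; 45 < 92 → go left; 45 < 79 → go left; 45 < 62 → go left; 45 > 38 → go right; 45 < 59 → go left. Place as left child of 59.

92's parent is 33; the other child of 33 is 26.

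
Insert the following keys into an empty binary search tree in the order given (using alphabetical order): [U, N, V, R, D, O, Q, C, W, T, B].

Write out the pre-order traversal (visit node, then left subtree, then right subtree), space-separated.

U: root
N: left child of U (depth 1)
V: right child of U (depth 1)
R: right child of N (depth 2)
D: left child of N (depth 2)
O: left child of R (depth 3)
Q: right child of O (depth 4)
C: left child of D (depth 3)
W: right child of V (depth 2)
T: right child of R (depth 3)
B: left child of C (depth 4)

U N D C B R O Q T V W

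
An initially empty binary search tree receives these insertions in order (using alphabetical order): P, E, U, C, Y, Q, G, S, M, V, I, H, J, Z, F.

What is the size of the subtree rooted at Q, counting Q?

2

P: root
E: left child of P (depth 1)
U: right child of P (depth 1)
C: left child of E (depth 2)
Y: right child of U (depth 2)
Q: left child of U (depth 2)
G: right child of E (depth 2)
S: right child of Q (depth 3)
M: right child of G (depth 3)
V: left child of Y (depth 3)
I: left child of M (depth 4)
H: left child of I (depth 5)
J: right child of I (depth 5)
Z: right child of Y (depth 3)
F: left child of G (depth 3)

Subtree rooted at Q contains: Q, S — 2 nodes.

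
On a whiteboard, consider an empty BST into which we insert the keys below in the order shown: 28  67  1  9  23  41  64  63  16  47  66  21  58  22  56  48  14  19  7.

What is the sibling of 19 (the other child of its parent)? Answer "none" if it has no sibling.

Insert 28: tree is empty, so 28 becomes the root.
Insert 67: 67 > 28 → go right. Place as right child of 28.
Insert 1: 1 < 28 → go left. Place as left child of 28.
Insert 9: 9 < 28 → go left; 9 > 1 → go right. Place as right child of 1.
Insert 23: 23 < 28 → go left; 23 > 1 → go right; 23 > 9 → go right. Place as right child of 9.
Insert 41: 41 > 28 → go right; 41 < 67 → go left. Place as left child of 67.
Insert 64: 64 > 28 → go right; 64 < 67 → go left; 64 > 41 → go right. Place as right child of 41.
Insert 63: 63 > 28 → go right; 63 < 67 → go left; 63 > 41 → go right; 63 < 64 → go left. Place as left child of 64.
Insert 16: 16 < 28 → go left; 16 > 1 → go right; 16 > 9 → go right; 16 < 23 → go left. Place as left child of 23.
Insert 47: 47 > 28 → go right; 47 < 67 → go left; 47 > 41 → go right; 47 < 64 → go left; 47 < 63 → go left. Place as left child of 63.
Insert 66: 66 > 28 → go right; 66 < 67 → go left; 66 > 41 → go right; 66 > 64 → go right. Place as right child of 64.
Insert 21: 21 < 28 → go left; 21 > 1 → go right; 21 > 9 → go right; 21 < 23 → go left; 21 > 16 → go right. Place as right child of 16.
Insert 58: 58 > 28 → go right; 58 < 67 → go left; 58 > 41 → go right; 58 < 64 → go left; 58 < 63 → go left; 58 > 47 → go right. Place as right child of 47.
Insert 22: 22 < 28 → go left; 22 > 1 → go right; 22 > 9 → go right; 22 < 23 → go left; 22 > 16 → go right; 22 > 21 → go right. Place as right child of 21.
Insert 56: 56 > 28 → go right; 56 < 67 → go left; 56 > 41 → go right; 56 < 64 → go left; 56 < 63 → go left; 56 > 47 → go right; 56 < 58 → go left. Place as left child of 58.
Insert 48: 48 > 28 → go right; 48 < 67 → go left; 48 > 41 → go right; 48 < 64 → go left; 48 < 63 → go left; 48 > 47 → go right; 48 < 58 → go left; 48 < 56 → go left. Place as left child of 56.
Insert 14: 14 < 28 → go left; 14 > 1 → go right; 14 > 9 → go right; 14 < 23 → go left; 14 < 16 → go left. Place as left child of 16.
Insert 19: 19 < 28 → go left; 19 > 1 → go right; 19 > 9 → go right; 19 < 23 → go left; 19 > 16 → go right; 19 < 21 → go left. Place as left child of 21.
Insert 7: 7 < 28 → go left; 7 > 1 → go right; 7 < 9 → go left. Place as left child of 9.

19's parent is 21; the other child of 21 is 22.

22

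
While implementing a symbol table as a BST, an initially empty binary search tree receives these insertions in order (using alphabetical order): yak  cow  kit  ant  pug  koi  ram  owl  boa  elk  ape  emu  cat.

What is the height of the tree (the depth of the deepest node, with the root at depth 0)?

5

yak: root
cow: left child of yak (depth 1)
kit: right child of cow (depth 2)
ant: left child of cow (depth 2)
pug: right child of kit (depth 3)
koi: left child of pug (depth 4)
ram: right child of pug (depth 4)
owl: right child of koi (depth 5)
boa: right child of ant (depth 3)
elk: left child of kit (depth 3)
ape: left child of boa (depth 4)
emu: right child of elk (depth 4)
cat: right child of boa (depth 4)

The deepest node is owl at depth 5.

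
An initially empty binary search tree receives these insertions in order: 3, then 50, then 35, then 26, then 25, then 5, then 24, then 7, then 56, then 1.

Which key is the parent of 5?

25

Insert 3: tree is empty, so 3 becomes the root.
Insert 50: 50 > 3 → go right. Place as right child of 3.
Insert 35: 35 > 3 → go right; 35 < 50 → go left. Place as left child of 50.
Insert 26: 26 > 3 → go right; 26 < 50 → go left; 26 < 35 → go left. Place as left child of 35.
Insert 25: 25 > 3 → go right; 25 < 50 → go left; 25 < 35 → go left; 25 < 26 → go left. Place as left child of 26.
Insert 5: 5 > 3 → go right; 5 < 50 → go left; 5 < 35 → go left; 5 < 26 → go left; 5 < 25 → go left. Place as left child of 25.
Insert 24: 24 > 3 → go right; 24 < 50 → go left; 24 < 35 → go left; 24 < 26 → go left; 24 < 25 → go left; 24 > 5 → go right. Place as right child of 5.
Insert 7: 7 > 3 → go right; 7 < 50 → go left; 7 < 35 → go left; 7 < 26 → go left; 7 < 25 → go left; 7 > 5 → go right; 7 < 24 → go left. Place as left child of 24.
Insert 56: 56 > 3 → go right; 56 > 50 → go right. Place as right child of 50.
Insert 1: 1 < 3 → go left. Place as left child of 3.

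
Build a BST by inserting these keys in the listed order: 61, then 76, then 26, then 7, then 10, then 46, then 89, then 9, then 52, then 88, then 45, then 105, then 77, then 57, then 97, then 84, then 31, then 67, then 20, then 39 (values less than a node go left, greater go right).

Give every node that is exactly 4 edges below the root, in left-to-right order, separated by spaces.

61: root
76: right child of 61 (depth 1)
26: left child of 61 (depth 1)
7: left child of 26 (depth 2)
10: right child of 7 (depth 3)
46: right child of 26 (depth 2)
89: right child of 76 (depth 2)
9: left child of 10 (depth 4)
52: right child of 46 (depth 3)
88: left child of 89 (depth 3)
45: left child of 46 (depth 3)
105: right child of 89 (depth 3)
77: left child of 88 (depth 4)
57: right child of 52 (depth 4)
97: left child of 105 (depth 4)
84: right child of 77 (depth 5)
31: left child of 45 (depth 4)
67: left child of 76 (depth 2)
20: right child of 10 (depth 4)
39: right child of 31 (depth 5)

9 20 31 57 77 97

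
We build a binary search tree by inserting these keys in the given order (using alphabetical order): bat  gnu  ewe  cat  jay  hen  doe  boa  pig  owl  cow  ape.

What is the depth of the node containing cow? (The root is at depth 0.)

Insert bat: tree is empty, so bat becomes the root.
Insert gnu: gnu > bat → go right. Place as right child of bat.
Insert ewe: ewe > bat → go right; ewe < gnu → go left. Place as left child of gnu.
Insert cat: cat > bat → go right; cat < gnu → go left; cat < ewe → go left. Place as left child of ewe.
Insert jay: jay > bat → go right; jay > gnu → go right. Place as right child of gnu.
Insert hen: hen > bat → go right; hen > gnu → go right; hen < jay → go left. Place as left child of jay.
Insert doe: doe > bat → go right; doe < gnu → go left; doe < ewe → go left; doe > cat → go right. Place as right child of cat.
Insert boa: boa > bat → go right; boa < gnu → go left; boa < ewe → go left; boa < cat → go left. Place as left child of cat.
Insert pig: pig > bat → go right; pig > gnu → go right; pig > jay → go right. Place as right child of jay.
Insert owl: owl > bat → go right; owl > gnu → go right; owl > jay → go right; owl < pig → go left. Place as left child of pig.
Insert cow: cow > bat → go right; cow < gnu → go left; cow < ewe → go left; cow > cat → go right; cow < doe → go left. Place as left child of doe.
Insert ape: ape < bat → go left. Place as left child of bat.

Path to cow: bat → gnu → ewe → cat → doe → cow, which is 5 edges.

5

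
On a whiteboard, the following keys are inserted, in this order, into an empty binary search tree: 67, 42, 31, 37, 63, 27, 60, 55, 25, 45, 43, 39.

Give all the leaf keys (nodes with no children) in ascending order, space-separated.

25 39 43

67: root
42: left child of 67 (depth 1)
31: left child of 42 (depth 2)
37: right child of 31 (depth 3)
63: right child of 42 (depth 2)
27: left child of 31 (depth 3)
60: left child of 63 (depth 3)
55: left child of 60 (depth 4)
25: left child of 27 (depth 4)
45: left child of 55 (depth 5)
43: left child of 45 (depth 6)
39: right child of 37 (depth 4)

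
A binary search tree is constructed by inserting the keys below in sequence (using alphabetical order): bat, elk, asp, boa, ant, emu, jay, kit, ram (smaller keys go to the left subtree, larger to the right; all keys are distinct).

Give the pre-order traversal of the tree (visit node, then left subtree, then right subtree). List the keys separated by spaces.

bat asp ant elk boa emu jay kit ram

bat: root
elk: right child of bat (depth 1)
asp: left child of bat (depth 1)
boa: left child of elk (depth 2)
ant: left child of asp (depth 2)
emu: right child of elk (depth 2)
jay: right child of emu (depth 3)
kit: right child of jay (depth 4)
ram: right child of kit (depth 5)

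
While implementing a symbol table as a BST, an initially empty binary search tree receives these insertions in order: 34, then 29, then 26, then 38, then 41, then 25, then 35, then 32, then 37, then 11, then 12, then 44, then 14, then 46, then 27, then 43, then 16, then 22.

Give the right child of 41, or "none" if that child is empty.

Resulting structure (node: left, right):
  34: L=29, R=38
  29: L=26, R=32
  26: L=25, R=27
  38: L=35, R=41
  41: L=–, R=44
  25: L=11, R=–
  35: L=–, R=37
  32: L=–, R=–
  37: L=–, R=–
  11: L=–, R=12
  12: L=–, R=14
  44: L=43, R=46
  14: L=–, R=16
  46: L=–, R=–
  27: L=–, R=–
  43: L=–, R=–
  16: L=–, R=22
  22: L=–, R=–

44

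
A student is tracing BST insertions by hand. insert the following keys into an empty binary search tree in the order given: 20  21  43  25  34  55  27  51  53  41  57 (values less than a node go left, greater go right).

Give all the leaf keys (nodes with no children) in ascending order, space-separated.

Resulting structure (node: left, right):
  20: L=–, R=21
  21: L=–, R=43
  43: L=25, R=55
  25: L=–, R=34
  34: L=27, R=41
  55: L=51, R=57
  27: L=–, R=–
  51: L=–, R=53
  53: L=–, R=–
  41: L=–, R=–
  57: L=–, R=–

27 41 53 57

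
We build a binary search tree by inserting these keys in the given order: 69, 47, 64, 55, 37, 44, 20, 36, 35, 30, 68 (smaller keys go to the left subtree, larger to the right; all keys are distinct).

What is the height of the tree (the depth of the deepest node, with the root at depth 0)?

6

Resulting structure (node: left, right):
  69: L=47, R=–
  47: L=37, R=64
  64: L=55, R=68
  55: L=–, R=–
  37: L=20, R=44
  44: L=–, R=–
  20: L=–, R=36
  36: L=35, R=–
  35: L=30, R=–
  30: L=–, R=–
  68: L=–, R=–

The deepest node is 30 at depth 6.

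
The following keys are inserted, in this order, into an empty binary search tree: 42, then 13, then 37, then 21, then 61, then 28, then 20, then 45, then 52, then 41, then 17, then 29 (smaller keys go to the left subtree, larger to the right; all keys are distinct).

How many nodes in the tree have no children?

4

Insert 42: tree is empty, so 42 becomes the root.
Insert 13: 13 < 42 → go left. Place as left child of 42.
Insert 37: 37 < 42 → go left; 37 > 13 → go right. Place as right child of 13.
Insert 21: 21 < 42 → go left; 21 > 13 → go right; 21 < 37 → go left. Place as left child of 37.
Insert 61: 61 > 42 → go right. Place as right child of 42.
Insert 28: 28 < 42 → go left; 28 > 13 → go right; 28 < 37 → go left; 28 > 21 → go right. Place as right child of 21.
Insert 20: 20 < 42 → go left; 20 > 13 → go right; 20 < 37 → go left; 20 < 21 → go left. Place as left child of 21.
Insert 45: 45 > 42 → go right; 45 < 61 → go left. Place as left child of 61.
Insert 52: 52 > 42 → go right; 52 < 61 → go left; 52 > 45 → go right. Place as right child of 45.
Insert 41: 41 < 42 → go left; 41 > 13 → go right; 41 > 37 → go right. Place as right child of 37.
Insert 17: 17 < 42 → go left; 17 > 13 → go right; 17 < 37 → go left; 17 < 21 → go left; 17 < 20 → go left. Place as left child of 20.
Insert 29: 29 < 42 → go left; 29 > 13 → go right; 29 < 37 → go left; 29 > 21 → go right; 29 > 28 → go right. Place as right child of 28.

Leaves: 17, 29, 41, 52 — 4 in total.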